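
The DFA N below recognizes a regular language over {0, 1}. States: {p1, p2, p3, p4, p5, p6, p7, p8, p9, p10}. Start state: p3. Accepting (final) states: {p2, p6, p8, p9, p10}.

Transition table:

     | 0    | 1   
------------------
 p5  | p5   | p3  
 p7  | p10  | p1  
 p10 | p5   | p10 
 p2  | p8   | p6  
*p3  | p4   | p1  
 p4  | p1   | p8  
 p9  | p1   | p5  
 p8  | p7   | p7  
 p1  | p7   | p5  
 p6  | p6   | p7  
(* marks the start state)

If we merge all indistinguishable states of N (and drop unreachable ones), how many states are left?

States {p2,p6,p9} cannot be reached from the start state, so discard them.
P0 = {p8,p10} | {p1,p3,p4,p5,p7}.
On input 1, block {p8,p10} splits into {p8} and {p10}.
Refine {p1,p3,p4,p5,p7} on symbol 0: members go to different blocks, giving {p1,p3,p4,p5} and {p7}.
Split {p1,p3,p4,p5} by δ(·,0) → {p3,p4,p5} and {p1}.
Split {p3,p4,p5} by δ(·,0) → {p3,p5} and {p4}.
On input 0, block {p3,p5} splits into {p3} and {p5}.
The partition is now stable with 7 blocks: {p8} | {p3} | {p10} | {p7} | {p1} | {p4} | {p5}.

7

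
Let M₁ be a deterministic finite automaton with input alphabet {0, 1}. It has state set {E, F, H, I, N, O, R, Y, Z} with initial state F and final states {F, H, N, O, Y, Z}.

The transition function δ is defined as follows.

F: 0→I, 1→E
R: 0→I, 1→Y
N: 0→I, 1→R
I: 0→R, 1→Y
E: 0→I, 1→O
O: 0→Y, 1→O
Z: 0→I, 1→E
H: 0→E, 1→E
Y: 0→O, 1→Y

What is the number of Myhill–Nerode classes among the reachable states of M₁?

3

States {H,N,Z} cannot be reached from the start state, so discard them.
Start with accepting vs non-accepting: {F,O,Y} | {E,I,R}.
Split {F,O,Y} by δ(·,0) → {O,Y} and {F}.
No further refinement is possible. Final partition (3 blocks): {O,Y} | {E,I,R} | {F}.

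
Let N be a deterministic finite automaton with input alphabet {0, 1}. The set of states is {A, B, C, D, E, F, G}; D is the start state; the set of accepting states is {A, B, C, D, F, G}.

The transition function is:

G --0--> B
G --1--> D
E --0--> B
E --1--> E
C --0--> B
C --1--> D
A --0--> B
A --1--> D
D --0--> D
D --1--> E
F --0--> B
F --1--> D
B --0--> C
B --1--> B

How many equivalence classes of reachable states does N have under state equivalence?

Reachable states from the start: {B,C,D,E}. Unreachable: {A,F,G} — drop them.
Start with accepting vs non-accepting: {B,C,D} | {E}.
Refine {B,C,D} on symbol 1: members go to different blocks, giving {B,C} and {D}.
Split {B,C} by δ(·,1) → {B} and {C}.
No further refinement is possible. Final partition (4 blocks): {B} | {E} | {D} | {C}.

4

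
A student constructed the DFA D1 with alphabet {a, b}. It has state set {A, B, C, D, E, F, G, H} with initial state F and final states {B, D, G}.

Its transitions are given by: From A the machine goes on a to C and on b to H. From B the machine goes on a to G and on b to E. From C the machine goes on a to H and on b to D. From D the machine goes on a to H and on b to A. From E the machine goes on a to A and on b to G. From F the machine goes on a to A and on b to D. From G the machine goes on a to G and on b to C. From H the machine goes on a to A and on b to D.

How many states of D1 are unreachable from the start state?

No path from F leads to B, E, G; the other 5 states are all reachable.

3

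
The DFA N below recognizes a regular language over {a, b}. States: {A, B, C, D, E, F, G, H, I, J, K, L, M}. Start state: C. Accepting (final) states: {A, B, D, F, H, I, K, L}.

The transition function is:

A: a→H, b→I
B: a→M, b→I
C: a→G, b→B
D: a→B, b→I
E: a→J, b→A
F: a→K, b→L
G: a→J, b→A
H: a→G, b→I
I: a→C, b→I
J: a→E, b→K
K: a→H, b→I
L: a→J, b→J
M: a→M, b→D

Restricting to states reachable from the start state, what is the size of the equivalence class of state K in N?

3

Reachable states from the start: {A,B,C,D,E,G,H,I,J,K,M}. Unreachable: {F,L} — drop them.
Start with accepting vs non-accepting: {A,B,D,H,I,K} | {C,E,G,J,M}.
On input a, block {A,B,D,H,I,K} splits into {A,D,K} and {B,H,I}.
On input b, block {C,E,G,J,M} splits into {E,G,J,M} and {C}.
On input a, block {B,H,I} splits into {B,H} and {I}.
No further refinement is possible. Final partition (5 blocks): {A,D,K} | {E,G,J,M} | {B,H} | {C} | {I}.
State K belongs to the block {A,D,K}, which has 3 states.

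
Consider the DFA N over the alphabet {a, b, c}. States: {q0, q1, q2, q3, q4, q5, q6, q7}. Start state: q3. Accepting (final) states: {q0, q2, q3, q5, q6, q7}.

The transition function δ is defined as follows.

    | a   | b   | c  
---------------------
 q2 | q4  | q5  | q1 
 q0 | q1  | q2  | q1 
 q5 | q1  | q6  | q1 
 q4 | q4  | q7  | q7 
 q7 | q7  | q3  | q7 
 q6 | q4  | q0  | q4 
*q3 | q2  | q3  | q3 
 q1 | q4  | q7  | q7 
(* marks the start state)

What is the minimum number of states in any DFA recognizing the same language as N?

All states are reachable from the start state.
Start with accepting vs non-accepting: {q0,q2,q3,q5,q6,q7} | {q1,q4}.
On input a, block {q0,q2,q3,q5,q6,q7} splits into {q0,q2,q5,q6} and {q3,q7}.
Split {q3,q7} by δ(·,a) → {q3} and {q7}.
No further refinement is possible. Final partition (4 blocks): {q0,q2,q5,q6} | {q1,q4} | {q3} | {q7}.

4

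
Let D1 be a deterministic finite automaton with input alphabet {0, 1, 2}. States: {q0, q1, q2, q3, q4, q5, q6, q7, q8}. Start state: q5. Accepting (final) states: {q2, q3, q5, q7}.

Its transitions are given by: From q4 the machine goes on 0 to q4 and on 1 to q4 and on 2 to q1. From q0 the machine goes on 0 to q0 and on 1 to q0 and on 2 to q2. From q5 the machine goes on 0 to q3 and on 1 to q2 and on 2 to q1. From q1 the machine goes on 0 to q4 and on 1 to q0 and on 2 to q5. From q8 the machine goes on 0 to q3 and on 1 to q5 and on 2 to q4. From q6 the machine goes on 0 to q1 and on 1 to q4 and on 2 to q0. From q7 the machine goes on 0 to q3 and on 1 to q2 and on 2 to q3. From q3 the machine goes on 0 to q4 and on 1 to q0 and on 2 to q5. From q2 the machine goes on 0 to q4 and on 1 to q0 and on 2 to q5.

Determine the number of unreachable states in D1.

No path from q5 leads to q6, q7, q8; the other 6 states are all reachable.

3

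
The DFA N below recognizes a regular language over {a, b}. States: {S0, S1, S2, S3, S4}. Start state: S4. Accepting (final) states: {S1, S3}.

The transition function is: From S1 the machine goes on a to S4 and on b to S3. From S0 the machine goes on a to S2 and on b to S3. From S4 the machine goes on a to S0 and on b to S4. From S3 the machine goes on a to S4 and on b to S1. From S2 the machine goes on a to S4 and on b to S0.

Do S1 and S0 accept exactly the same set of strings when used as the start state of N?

Start with accepting vs non-accepting: {S1,S3} | {S0,S2,S4}.
Split {S0,S2,S4} by δ(·,b) → {S2,S4} and {S0}.
Refine {S2,S4} on symbol a: members go to different blocks, giving {S2} and {S4}.
No further refinement is possible. Final partition (4 blocks): {S1,S3} | {S2} | {S0} | {S4}.
S1 and S0 end up in different blocks, so they are distinguishable. For instance, the string 'ε' is accepted from only S1.

No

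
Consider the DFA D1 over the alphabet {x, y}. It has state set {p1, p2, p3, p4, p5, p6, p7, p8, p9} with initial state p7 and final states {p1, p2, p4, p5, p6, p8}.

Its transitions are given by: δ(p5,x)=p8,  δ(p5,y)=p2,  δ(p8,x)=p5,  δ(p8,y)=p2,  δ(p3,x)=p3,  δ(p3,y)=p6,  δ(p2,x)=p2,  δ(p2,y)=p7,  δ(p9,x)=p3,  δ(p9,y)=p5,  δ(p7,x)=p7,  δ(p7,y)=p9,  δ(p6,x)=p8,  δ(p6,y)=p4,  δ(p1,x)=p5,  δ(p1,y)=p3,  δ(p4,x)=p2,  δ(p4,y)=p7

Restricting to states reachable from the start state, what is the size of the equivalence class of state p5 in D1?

3

Reachable states from the start: {p2,p3,p4,p5,p6,p7,p8,p9}. Unreachable: {p1} — drop them.
Initial partition by acceptance: {p2,p4,p5,p6,p8} | {p3,p7,p9}.
Split {p2,p4,p5,p6,p8} by δ(·,y) → {p5,p6,p8} and {p2,p4}.
Refine {p3,p7,p9} on symbol y: members go to different blocks, giving {p3,p9} and {p7}.
Stable partition: {p5,p6,p8} | {p3,p9} | {p2,p4} | {p7} — 4 equivalence classes.
State p5 belongs to the block {p5,p6,p8}, which has 3 states.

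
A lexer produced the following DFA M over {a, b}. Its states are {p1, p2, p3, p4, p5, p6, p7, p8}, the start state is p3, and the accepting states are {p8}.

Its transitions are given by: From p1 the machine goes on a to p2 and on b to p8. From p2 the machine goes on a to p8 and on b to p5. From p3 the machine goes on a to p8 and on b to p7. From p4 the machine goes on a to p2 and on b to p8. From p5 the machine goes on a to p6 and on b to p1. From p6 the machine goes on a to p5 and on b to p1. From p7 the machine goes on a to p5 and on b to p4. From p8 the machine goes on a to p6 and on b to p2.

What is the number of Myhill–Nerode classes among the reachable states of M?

Initial partition by acceptance: {p8} | {p1,p2,p3,p4,p5,p6,p7}.
Refine {p1,p2,p3,p4,p5,p6,p7} on symbol a: members go to different blocks, giving {p1,p4,p5,p6,p7} and {p2,p3}.
Refine {p1,p4,p5,p6,p7} on symbol a: members go to different blocks, giving {p5,p6,p7} and {p1,p4}.
No further refinement is possible. Final partition (4 blocks): {p8} | {p5,p6,p7} | {p2,p3} | {p1,p4}.

4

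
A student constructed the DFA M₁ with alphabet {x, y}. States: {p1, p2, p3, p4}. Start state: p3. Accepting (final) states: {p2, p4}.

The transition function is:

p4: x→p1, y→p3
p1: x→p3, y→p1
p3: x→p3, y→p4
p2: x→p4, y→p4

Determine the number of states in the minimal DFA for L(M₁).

3

Reachable states from the start: {p1,p3,p4}. Unreachable: {p2} — drop them.
Initial partition by acceptance: {p4} | {p1,p3}.
On input y, block {p1,p3} splits into {p1} and {p3}.
No further refinement is possible. Final partition (3 blocks): {p4} | {p1} | {p3}.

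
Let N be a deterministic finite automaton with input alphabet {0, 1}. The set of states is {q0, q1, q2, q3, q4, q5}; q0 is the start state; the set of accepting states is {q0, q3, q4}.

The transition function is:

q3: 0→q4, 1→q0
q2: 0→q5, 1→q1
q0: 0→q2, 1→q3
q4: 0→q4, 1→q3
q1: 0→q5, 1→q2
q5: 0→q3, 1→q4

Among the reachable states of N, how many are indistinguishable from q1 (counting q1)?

Initial partition by acceptance: {q0,q3,q4} | {q1,q2,q5}.
Split {q0,q3,q4} by δ(·,0) → {q3,q4} and {q0}.
On input 1, block {q3,q4} splits into {q3} and {q4}.
On input 0, block {q1,q2,q5} splits into {q1,q2} and {q5}.
The partition is now stable with 5 blocks: {q3} | {q1,q2} | {q0} | {q4} | {q5}.
The equivalence class containing q1 is {q1,q2}, of size 2.

2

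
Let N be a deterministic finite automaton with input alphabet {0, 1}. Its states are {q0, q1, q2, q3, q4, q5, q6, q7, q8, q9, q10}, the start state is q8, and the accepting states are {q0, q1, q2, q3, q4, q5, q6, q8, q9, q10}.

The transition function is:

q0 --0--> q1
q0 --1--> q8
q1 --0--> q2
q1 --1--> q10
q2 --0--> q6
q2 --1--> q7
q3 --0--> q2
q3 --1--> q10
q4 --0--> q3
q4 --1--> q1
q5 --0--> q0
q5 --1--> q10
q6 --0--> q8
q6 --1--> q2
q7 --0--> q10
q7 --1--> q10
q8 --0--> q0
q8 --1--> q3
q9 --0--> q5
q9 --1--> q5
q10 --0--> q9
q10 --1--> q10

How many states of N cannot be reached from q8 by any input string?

No path from q8 leads to q4; the other 10 states are all reachable.

1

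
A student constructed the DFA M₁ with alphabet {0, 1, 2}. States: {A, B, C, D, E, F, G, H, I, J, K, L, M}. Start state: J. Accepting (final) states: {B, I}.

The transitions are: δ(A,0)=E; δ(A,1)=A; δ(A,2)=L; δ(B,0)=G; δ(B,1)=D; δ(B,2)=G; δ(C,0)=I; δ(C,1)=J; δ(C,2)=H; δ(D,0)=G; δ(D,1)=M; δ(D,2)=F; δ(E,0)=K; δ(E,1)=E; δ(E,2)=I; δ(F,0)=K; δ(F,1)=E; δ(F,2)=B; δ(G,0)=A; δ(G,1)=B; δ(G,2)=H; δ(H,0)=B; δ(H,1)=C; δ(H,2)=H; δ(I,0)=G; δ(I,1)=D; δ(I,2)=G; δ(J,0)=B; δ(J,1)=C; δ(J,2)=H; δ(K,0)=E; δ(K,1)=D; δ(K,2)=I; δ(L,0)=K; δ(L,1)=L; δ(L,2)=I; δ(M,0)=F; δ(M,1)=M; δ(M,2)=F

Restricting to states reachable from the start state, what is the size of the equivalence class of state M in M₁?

2

Every state is reachable, so we keep all 13.
Start with accepting vs non-accepting: {B,I} | {A,C,D,E,F,G,H,J,K,L,M}.
Refine {A,C,D,E,F,G,H,J,K,L,M} on symbol 0: members go to different blocks, giving {A,D,E,F,G,K,L,M} and {C,H,J}.
Split {A,D,E,F,G,K,L,M} by δ(·,1) → {A,D,E,F,K,L,M} and {G}.
Split {A,D,E,F,K,L,M} by δ(·,0) → {A,E,F,K,L,M} and {D}.
Refine {A,E,F,K,L,M} on symbol 1: members go to different blocks, giving {A,E,F,L,M} and {K}.
Refine {A,E,F,L,M} on symbol 0: members go to different blocks, giving {E,F,L} and {A,M}.
Stable partition: {B,I} | {E,F,L} | {C,H,J} | {G} | {D} | {K} | {A,M} — 7 equivalence classes.
State M belongs to the block {A,M}, which has 2 states.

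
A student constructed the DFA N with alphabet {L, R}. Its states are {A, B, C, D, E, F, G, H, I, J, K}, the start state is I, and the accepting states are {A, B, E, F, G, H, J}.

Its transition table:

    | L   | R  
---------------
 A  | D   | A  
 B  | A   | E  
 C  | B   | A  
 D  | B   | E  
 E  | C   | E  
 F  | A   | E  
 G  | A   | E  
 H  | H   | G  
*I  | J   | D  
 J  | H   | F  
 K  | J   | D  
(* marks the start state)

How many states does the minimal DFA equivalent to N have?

5

Reachable states from the start: {A,B,C,D,E,F,G,H,I,J}. Unreachable: {K} — drop them.
Start with accepting vs non-accepting: {A,B,E,F,G,H,J} | {C,D,I}.
Split {A,B,E,F,G,H,J} by δ(·,L) → {B,F,G,H,J} and {A,E}.
On input L, block {B,F,G,H,J} splits into {B,F,G} and {H,J}.
Refine {C,D,I} on symbol L: members go to different blocks, giving {C,D} and {I}.
No further refinement is possible. Final partition (5 blocks): {B,F,G} | {C,D} | {A,E} | {H,J} | {I}.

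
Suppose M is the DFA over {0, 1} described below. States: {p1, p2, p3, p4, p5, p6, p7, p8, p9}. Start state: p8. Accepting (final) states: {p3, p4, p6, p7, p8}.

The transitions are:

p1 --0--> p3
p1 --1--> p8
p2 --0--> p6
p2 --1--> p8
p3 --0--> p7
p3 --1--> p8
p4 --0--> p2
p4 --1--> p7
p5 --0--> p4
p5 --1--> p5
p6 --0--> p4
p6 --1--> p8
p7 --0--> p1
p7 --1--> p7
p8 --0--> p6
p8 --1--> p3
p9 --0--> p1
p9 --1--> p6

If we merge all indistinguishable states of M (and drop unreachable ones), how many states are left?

4

First remove the unreachable states {p5,p9}; 7 states remain.
Start with accepting vs non-accepting: {p3,p4,p6,p7,p8} | {p1,p2}.
Refine {p3,p4,p6,p7,p8} on symbol 0: members go to different blocks, giving {p3,p6,p8} and {p4,p7}.
On input 0, block {p3,p6,p8} splits into {p3,p6} and {p8}.
No further refinement is possible. Final partition (4 blocks): {p3,p6} | {p1,p2} | {p4,p7} | {p8}.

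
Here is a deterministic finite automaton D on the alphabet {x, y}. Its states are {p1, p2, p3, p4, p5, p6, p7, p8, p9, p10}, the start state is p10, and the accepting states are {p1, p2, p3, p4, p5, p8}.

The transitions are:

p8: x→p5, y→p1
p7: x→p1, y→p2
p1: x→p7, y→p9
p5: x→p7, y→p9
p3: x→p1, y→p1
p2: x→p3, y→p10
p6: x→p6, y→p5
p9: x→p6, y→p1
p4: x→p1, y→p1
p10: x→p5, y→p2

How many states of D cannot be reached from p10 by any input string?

No path from p10 leads to p4, p8; the other 8 states are all reachable.

2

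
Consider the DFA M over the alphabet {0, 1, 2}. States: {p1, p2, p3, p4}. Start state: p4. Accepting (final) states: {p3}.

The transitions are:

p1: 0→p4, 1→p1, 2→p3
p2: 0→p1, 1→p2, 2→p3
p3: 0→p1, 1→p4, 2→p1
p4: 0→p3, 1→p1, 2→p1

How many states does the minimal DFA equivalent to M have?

States {p2} cannot be reached from the start state, so discard them.
Start with accepting vs non-accepting: {p3} | {p1,p4}.
On input 0, block {p1,p4} splits into {p1} and {p4}.
No further refinement is possible. Final partition (3 blocks): {p3} | {p1} | {p4}.

3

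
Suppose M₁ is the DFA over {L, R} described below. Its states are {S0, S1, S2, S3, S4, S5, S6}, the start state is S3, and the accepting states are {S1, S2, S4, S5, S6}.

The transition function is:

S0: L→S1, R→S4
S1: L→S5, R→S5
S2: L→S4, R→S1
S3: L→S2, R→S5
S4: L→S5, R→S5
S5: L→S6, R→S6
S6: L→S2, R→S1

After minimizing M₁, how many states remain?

2

States {S0} cannot be reached from the start state, so discard them.
Start with accepting vs non-accepting: {S1,S2,S4,S5,S6} | {S3}.
Stable partition: {S1,S2,S4,S5,S6} | {S3} — 2 equivalence classes.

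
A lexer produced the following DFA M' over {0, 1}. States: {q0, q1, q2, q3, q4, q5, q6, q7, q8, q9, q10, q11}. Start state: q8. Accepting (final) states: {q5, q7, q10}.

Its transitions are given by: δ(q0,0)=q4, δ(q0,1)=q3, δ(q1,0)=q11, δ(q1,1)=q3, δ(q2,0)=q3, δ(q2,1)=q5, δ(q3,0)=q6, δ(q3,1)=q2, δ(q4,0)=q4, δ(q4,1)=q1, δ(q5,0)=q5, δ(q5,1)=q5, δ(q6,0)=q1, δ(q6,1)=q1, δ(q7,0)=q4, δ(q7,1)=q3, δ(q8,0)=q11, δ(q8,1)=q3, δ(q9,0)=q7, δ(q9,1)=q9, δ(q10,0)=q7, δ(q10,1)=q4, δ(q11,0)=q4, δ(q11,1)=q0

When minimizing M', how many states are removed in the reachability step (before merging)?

Starting at q8 and following transitions, the reachable set is {q0, q1, q2, q3, q4, q5, q6, q8, q11}. That leaves q7, q9, q10 unreachable — 3 in total.

3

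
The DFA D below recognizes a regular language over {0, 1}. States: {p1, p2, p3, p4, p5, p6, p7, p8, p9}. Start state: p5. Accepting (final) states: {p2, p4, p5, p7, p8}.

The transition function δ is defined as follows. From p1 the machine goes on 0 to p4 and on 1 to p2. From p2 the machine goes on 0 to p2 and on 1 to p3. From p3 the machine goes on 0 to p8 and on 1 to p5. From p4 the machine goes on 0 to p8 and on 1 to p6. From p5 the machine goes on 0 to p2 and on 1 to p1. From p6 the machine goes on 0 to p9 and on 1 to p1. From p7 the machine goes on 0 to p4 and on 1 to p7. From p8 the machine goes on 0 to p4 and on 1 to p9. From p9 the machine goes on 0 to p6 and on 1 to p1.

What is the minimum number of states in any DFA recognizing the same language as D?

First remove the unreachable states {p7}; 8 states remain.
Start with accepting vs non-accepting: {p2,p4,p5,p8} | {p1,p3,p6,p9}.
On input 0, block {p1,p3,p6,p9} splits into {p1,p3} and {p6,p9}.
Refine {p2,p4,p5,p8} on symbol 1: members go to different blocks, giving {p2,p5} and {p4,p8}.
Stable partition: {p2,p5} | {p1,p3} | {p6,p9} | {p4,p8} — 4 equivalence classes.

4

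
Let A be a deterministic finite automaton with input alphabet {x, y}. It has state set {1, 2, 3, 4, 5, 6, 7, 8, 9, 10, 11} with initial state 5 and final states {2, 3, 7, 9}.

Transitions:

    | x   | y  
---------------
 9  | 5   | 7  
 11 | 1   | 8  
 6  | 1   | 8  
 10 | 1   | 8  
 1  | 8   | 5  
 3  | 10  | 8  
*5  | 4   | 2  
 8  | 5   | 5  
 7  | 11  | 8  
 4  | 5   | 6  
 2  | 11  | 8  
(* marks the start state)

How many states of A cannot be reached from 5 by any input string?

4

No path from 5 leads to 3, 7, 9, 10; the other 7 states are all reachable.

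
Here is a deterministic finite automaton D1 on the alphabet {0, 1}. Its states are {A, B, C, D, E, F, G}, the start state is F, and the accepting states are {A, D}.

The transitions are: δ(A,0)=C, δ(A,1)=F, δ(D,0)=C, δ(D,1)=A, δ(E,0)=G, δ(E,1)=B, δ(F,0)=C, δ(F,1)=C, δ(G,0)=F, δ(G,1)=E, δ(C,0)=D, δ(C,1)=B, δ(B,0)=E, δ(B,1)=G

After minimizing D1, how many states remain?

P0 = {A,D} | {B,C,E,F,G}.
On input 1, block {A,D} splits into {A} and {D}.
Refine {B,C,E,F,G} on symbol 0: members go to different blocks, giving {B,E,F,G} and {C}.
Refine {B,E,F,G} on symbol 0: members go to different blocks, giving {B,E,G} and {F}.
Split {B,E,G} by δ(·,0) → {B,E} and {G}.
Split {B,E} by δ(·,0) → {B} and {E}.
The partition is now stable with 7 blocks: {A} | {B} | {D} | {C} | {F} | {G} | {E}.

7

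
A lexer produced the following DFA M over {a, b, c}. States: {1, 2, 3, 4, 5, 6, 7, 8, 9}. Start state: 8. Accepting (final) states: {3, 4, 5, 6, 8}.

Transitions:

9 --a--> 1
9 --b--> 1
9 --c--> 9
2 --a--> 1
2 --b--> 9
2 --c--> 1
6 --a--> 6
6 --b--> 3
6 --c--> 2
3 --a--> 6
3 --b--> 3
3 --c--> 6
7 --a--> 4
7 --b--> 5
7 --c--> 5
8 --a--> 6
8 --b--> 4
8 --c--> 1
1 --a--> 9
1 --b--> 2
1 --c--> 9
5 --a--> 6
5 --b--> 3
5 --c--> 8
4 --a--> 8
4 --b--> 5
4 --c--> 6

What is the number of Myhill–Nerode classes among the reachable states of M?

Reachable states from the start: {1,2,3,4,5,6,8,9}. Unreachable: {7} — drop them.
Initial partition by acceptance: {3,4,5,6,8} | {1,2,9}.
On input c, block {3,4,5,6,8} splits into {3,4,5} and {6,8}.
The partition is now stable with 3 blocks: {3,4,5} | {1,2,9} | {6,8}.

3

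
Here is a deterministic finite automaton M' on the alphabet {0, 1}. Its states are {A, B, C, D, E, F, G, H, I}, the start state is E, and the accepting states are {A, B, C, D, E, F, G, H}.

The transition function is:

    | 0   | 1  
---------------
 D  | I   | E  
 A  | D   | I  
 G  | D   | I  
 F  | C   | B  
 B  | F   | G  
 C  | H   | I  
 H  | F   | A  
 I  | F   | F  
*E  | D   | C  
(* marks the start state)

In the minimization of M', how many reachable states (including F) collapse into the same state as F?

1

P0 = {A,B,C,D,E,F,G,H} | {I}.
Refine {A,B,C,D,E,F,G,H} on symbol 0: members go to different blocks, giving {A,B,C,E,F,G,H} and {D}.
Split {A,B,C,E,F,G,H} by δ(·,0) → {B,C,F,H} and {A,E,G}.
Split {B,C,F,H} by δ(·,1) → {B,H} and {C} and {F}.
Refine {A,E,G} on symbol 1: members go to different blocks, giving {A,G} and {E}.
The partition is now stable with 7 blocks: {B,H} | {I} | {D} | {A,G} | {C} | {F} | {E}.
State F belongs to the block {F}, which has 1 states.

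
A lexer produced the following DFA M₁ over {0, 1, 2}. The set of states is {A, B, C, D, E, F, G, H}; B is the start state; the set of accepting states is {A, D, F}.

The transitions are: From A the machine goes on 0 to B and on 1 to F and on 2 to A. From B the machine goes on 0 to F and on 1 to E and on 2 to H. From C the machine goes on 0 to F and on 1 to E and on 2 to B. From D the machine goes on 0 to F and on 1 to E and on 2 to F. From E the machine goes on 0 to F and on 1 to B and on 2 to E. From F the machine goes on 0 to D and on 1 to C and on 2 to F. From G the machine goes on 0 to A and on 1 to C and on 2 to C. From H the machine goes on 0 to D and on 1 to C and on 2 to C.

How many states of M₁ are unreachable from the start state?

BFS from B reaches {B, C, D, E, F, H}; the 2 state(s) A, G are never visited.

2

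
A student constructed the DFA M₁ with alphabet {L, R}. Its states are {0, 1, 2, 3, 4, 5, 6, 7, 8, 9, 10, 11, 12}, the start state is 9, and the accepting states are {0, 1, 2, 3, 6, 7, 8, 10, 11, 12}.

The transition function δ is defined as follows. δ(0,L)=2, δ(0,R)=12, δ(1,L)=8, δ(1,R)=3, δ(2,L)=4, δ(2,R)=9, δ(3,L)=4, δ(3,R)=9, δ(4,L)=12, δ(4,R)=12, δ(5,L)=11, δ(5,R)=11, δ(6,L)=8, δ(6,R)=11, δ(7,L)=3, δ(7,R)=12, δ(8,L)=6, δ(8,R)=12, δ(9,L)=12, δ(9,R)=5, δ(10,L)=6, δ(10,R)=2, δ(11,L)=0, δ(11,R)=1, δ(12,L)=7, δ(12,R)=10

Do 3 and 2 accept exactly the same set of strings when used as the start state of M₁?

Yes

Every state is reachable, so we keep all 13.
Initial partition by acceptance: {0,1,2,3,6,7,8,10,11,12} | {4,5,9}.
On input L, block {0,1,2,3,6,7,8,10,11,12} splits into {0,1,6,7,8,10,11,12} and {2,3}.
Split {0,1,6,7,8,10,11,12} by δ(·,L) → {1,6,8,10,11,12} and {0,7}.
Split {1,6,8,10,11,12} by δ(·,L) → {1,6,8,10} and {11,12}.
On input R, block {1,6,8,10} splits into {1,10} and {6,8}.
Split {4,5,9} by δ(·,R) → {4,5} and {9}.
Stable partition: {1,10} | {4,5} | {2,3} | {0,7} | {11,12} | {6,8} | {9} — 7 equivalence classes.
3 and 2 lie in the same block of the stable partition, so they are equivalent — no string distinguishes them.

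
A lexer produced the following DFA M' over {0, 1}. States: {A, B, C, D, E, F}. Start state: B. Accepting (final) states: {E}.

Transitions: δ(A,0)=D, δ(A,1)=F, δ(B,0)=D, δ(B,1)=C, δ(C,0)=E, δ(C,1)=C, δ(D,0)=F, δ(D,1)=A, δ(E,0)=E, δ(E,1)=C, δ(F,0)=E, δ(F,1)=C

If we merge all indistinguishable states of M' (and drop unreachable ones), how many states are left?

Start with accepting vs non-accepting: {E} | {A,B,C,D,F}.
Split {A,B,C,D,F} by δ(·,0) → {A,B,D} and {C,F}.
On input 0, block {A,B,D} splits into {A,B} and {D}.
The partition is now stable with 4 blocks: {E} | {A,B} | {C,F} | {D}.

4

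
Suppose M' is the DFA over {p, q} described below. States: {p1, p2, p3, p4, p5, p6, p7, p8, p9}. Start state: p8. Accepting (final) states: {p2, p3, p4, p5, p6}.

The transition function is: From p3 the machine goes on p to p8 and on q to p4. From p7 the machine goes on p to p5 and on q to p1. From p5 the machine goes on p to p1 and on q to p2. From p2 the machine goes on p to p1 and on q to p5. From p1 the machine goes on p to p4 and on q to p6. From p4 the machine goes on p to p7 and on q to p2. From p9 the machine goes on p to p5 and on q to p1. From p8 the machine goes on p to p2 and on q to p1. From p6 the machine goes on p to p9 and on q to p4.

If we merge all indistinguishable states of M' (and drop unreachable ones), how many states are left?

Reachable states from the start: {p1,p2,p4,p5,p6,p7,p8,p9}. Unreachable: {p3} — drop them.
Start with accepting vs non-accepting: {p2,p4,p5,p6} | {p1,p7,p8,p9}.
Refine {p1,p7,p8,p9} on symbol q: members go to different blocks, giving {p7,p8,p9} and {p1}.
On input p, block {p2,p4,p5,p6} splits into {p2,p5} and {p4,p6}.
Split {p4,p6} by δ(·,q) → {p4} and {p6}.
The partition is now stable with 5 blocks: {p2,p5} | {p7,p8,p9} | {p1} | {p4} | {p6}.

5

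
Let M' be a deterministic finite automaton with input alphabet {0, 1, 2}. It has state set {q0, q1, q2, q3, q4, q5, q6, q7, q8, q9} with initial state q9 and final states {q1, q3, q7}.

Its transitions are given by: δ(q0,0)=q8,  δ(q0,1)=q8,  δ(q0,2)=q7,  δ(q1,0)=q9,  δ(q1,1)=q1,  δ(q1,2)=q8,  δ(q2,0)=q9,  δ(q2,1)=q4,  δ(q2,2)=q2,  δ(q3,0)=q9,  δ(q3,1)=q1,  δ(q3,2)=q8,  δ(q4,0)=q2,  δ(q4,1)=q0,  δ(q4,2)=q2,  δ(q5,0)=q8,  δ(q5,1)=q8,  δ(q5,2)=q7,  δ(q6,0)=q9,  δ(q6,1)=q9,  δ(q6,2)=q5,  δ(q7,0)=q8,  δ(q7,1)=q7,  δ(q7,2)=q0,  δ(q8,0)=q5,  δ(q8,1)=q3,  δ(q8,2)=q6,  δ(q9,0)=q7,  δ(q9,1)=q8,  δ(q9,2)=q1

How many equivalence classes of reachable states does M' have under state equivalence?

6

Reachable states from the start: {q0,q1,q3,q5,q6,q7,q8,q9}. Unreachable: {q2,q4} — drop them.
Initial partition by acceptance: {q1,q3,q7} | {q0,q5,q6,q8,q9}.
Split {q0,q5,q6,q8,q9} by δ(·,0) → {q0,q5,q6,q8} and {q9}.
On input 0, block {q1,q3,q7} splits into {q1,q3} and {q7}.
On input 0, block {q0,q5,q6,q8} splits into {q0,q5,q8} and {q6}.
Split {q0,q5,q8} by δ(·,1) → {q0,q5} and {q8}.
Stable partition: {q1,q3} | {q0,q5} | {q9} | {q7} | {q6} | {q8} — 6 equivalence classes.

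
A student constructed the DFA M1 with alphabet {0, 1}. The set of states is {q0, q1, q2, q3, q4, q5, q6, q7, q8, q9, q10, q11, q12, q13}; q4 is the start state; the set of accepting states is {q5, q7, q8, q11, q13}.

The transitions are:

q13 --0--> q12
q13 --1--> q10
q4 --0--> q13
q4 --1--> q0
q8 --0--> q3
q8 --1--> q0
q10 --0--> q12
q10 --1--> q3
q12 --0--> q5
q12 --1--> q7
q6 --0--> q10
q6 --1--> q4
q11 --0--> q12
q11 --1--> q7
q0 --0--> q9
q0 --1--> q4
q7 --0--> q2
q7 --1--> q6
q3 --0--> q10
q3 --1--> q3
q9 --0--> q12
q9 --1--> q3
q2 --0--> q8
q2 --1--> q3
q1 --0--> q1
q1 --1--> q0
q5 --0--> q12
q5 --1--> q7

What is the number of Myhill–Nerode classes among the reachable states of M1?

10

First remove the unreachable states {q1,q11}; 12 states remain.
Start with accepting vs non-accepting: {q5,q7,q8,q13} | {q0,q2,q3,q4,q6,q9,q10,q12}.
Refine {q5,q7,q8,q13} on symbol 1: members go to different blocks, giving {q7,q8,q13} and {q5}.
Refine {q0,q2,q3,q4,q6,q9,q10,q12} on symbol 0: members go to different blocks, giving {q0,q3,q6,q9,q10} and {q2,q4} and {q12}.
On input 0, block {q7,q8,q13} splits into {q7} and {q8} and {q13}.
Refine {q0,q3,q6,q9,q10} on symbol 0: members go to different blocks, giving {q0,q3,q6} and {q9,q10}.
Refine {q0,q3,q6} on symbol 1: members go to different blocks, giving {q0,q6} and {q3}.
Split {q2,q4} by δ(·,0) → {q2} and {q4}.
Stable partition: {q7} | {q0,q6} | {q5} | {q2} | {q12} | {q8} | {q13} | {q9,q10} | {q3} | {q4} — 10 equivalence classes.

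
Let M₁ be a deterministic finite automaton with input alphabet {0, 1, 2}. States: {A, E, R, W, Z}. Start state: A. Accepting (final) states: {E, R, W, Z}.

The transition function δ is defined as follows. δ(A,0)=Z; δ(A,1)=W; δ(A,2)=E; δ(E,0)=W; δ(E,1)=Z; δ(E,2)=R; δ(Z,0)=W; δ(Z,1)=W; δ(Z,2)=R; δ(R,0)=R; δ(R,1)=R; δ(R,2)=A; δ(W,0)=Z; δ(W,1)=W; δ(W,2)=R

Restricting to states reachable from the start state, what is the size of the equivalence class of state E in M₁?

3

All states are reachable from the start state.
Initial partition by acceptance: {E,R,W,Z} | {A}.
Refine {E,R,W,Z} on symbol 2: members go to different blocks, giving {E,W,Z} and {R}.
Stable partition: {E,W,Z} | {A} | {R} — 3 equivalence classes.
The equivalence class containing E is {E,W,Z}, of size 3.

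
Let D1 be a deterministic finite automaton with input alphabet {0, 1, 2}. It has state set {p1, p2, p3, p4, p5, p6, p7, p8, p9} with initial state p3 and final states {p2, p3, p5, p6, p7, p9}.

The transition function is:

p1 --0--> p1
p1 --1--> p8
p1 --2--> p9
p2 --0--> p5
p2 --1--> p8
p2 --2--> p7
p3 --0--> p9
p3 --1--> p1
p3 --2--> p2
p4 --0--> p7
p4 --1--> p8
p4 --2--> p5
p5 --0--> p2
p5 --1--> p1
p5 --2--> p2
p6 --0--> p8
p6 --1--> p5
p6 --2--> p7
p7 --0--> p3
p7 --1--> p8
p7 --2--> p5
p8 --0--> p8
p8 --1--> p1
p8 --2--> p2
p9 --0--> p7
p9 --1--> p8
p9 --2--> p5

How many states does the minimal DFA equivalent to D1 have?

2

Reachable states from the start: {p1,p2,p3,p5,p7,p8,p9}. Unreachable: {p4,p6} — drop them.
Initial partition by acceptance: {p2,p3,p5,p7,p9} | {p1,p8}.
Stable partition: {p2,p3,p5,p7,p9} | {p1,p8} — 2 equivalence classes.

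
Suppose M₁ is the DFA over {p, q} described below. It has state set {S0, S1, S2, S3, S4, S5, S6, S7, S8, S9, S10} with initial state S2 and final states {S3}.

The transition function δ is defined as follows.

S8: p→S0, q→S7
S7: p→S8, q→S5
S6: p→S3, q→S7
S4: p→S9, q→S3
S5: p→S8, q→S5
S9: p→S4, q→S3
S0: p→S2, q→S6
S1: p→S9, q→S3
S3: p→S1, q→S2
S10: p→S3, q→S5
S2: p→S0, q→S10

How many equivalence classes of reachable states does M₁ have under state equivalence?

P0 = {S3} | {S0,S1,S2,S4,S5,S6,S7,S8,S9,S10}.
Split {S0,S1,S2,S4,S5,S6,S7,S8,S9,S10} by δ(·,p) → {S0,S1,S2,S4,S5,S7,S8,S9} and {S6,S10}.
Split {S0,S1,S2,S4,S5,S7,S8,S9} by δ(·,q) → {S1,S4,S9} and {S5,S7,S8} and {S0,S2}.
On input p, block {S5,S7,S8} splits into {S5,S7} and {S8}.
The partition is now stable with 6 blocks: {S3} | {S1,S4,S9} | {S6,S10} | {S5,S7} | {S0,S2} | {S8}.

6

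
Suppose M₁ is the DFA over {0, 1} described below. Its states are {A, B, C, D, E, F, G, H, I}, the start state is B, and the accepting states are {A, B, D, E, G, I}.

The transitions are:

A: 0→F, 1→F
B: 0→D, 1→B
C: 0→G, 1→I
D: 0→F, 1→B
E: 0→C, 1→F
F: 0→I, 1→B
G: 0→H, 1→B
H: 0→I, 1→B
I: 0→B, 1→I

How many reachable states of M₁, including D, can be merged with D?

1

First remove the unreachable states {A,C,E,G,H}; 4 states remain.
Initial partition by acceptance: {B,D,I} | {F}.
Refine {B,D,I} on symbol 0: members go to different blocks, giving {B,I} and {D}.
Split {B,I} by δ(·,0) → {B} and {I}.
Stable partition: {B} | {F} | {D} | {I} — 4 equivalence classes.
The equivalence class containing D is {D}, of size 1.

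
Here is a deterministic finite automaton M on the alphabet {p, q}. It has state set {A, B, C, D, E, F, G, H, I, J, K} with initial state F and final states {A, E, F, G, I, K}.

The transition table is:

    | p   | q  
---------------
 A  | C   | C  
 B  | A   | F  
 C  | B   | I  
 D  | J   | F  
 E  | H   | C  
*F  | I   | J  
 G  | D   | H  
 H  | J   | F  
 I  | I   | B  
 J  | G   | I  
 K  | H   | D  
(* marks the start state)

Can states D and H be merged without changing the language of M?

Yes

Reachable states from the start: {A,B,C,D,F,G,H,I,J}. Unreachable: {E,K} — drop them.
Start with accepting vs non-accepting: {A,F,G,I} | {B,C,D,H,J}.
Refine {A,F,G,I} on symbol p: members go to different blocks, giving {A,G} and {F,I}.
Refine {B,C,D,H,J} on symbol p: members go to different blocks, giving {C,D,H} and {B,J}.
The partition is now stable with 4 blocks: {A,G} | {C,D,H} | {F,I} | {B,J}.
D and H lie in the same block of the stable partition, so they are equivalent — no string distinguishes them.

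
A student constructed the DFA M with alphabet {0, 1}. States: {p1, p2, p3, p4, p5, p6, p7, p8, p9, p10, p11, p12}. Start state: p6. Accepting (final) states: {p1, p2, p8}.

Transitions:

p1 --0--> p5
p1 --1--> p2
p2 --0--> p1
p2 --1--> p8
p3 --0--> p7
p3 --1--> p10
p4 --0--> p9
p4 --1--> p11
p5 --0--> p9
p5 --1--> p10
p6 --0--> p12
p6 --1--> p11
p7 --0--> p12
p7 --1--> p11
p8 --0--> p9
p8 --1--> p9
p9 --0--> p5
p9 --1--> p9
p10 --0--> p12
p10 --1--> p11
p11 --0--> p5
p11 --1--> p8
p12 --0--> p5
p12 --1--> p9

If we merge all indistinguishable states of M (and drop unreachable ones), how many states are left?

First remove the unreachable states {p1,p2,p3,p4,p7}; 7 states remain.
Initial partition by acceptance: {p8} | {p5,p6,p9,p10,p11,p12}.
Refine {p5,p6,p9,p10,p11,p12} on symbol 1: members go to different blocks, giving {p5,p6,p9,p10,p12} and {p11}.
Split {p5,p6,p9,p10,p12} by δ(·,1) → {p5,p9,p12} and {p6,p10}.
On input 1, block {p5,p9,p12} splits into {p9,p12} and {p5}.
Stable partition: {p8} | {p9,p12} | {p11} | {p6,p10} | {p5} — 5 equivalence classes.

5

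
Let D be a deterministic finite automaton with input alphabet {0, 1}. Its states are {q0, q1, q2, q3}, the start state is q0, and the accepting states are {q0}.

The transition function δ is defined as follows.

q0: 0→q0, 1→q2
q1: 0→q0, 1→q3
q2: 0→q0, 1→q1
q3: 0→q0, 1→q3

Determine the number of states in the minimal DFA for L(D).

Every state is reachable, so we keep all 4.
Start with accepting vs non-accepting: {q0} | {q1,q2,q3}.
Stable partition: {q0} | {q1,q2,q3} — 2 equivalence classes.

2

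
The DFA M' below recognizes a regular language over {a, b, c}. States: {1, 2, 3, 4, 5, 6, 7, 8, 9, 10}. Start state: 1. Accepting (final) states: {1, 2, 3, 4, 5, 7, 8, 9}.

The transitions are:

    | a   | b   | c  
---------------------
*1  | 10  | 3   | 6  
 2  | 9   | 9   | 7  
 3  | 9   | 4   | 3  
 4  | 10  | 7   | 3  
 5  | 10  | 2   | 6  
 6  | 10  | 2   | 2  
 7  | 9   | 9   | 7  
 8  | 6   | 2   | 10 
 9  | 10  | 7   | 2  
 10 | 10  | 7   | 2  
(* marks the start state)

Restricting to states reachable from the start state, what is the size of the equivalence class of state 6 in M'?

First remove the unreachable states {5,8}; 8 states remain.
P0 = {1,2,3,4,7,9} | {6,10}.
Split {1,2,3,4,7,9} by δ(·,a) → {1,4,9} and {2,3,7}.
On input c, block {1,4,9} splits into {4,9} and {1}.
Stable partition: {4,9} | {6,10} | {2,3,7} | {1} — 4 equivalence classes.
State 6 belongs to the block {6,10}, which has 2 states.

2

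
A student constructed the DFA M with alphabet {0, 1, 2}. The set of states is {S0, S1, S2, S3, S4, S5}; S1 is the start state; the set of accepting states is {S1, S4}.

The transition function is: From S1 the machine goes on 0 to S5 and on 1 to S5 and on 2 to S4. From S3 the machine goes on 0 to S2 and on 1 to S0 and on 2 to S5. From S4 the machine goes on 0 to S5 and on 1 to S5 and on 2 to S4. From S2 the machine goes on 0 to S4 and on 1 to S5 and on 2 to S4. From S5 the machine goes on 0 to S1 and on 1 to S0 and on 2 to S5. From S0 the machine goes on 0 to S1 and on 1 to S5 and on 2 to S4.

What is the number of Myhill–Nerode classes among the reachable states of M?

3

States {S2,S3} cannot be reached from the start state, so discard them.
Start with accepting vs non-accepting: {S1,S4} | {S0,S5}.
Split {S0,S5} by δ(·,2) → {S0} and {S5}.
No further refinement is possible. Final partition (3 blocks): {S1,S4} | {S0} | {S5}.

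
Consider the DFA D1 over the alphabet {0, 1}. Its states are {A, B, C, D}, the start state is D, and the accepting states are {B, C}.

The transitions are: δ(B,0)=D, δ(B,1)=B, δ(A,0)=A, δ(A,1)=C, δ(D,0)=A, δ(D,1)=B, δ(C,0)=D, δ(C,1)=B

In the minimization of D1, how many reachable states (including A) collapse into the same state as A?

2

Start with accepting vs non-accepting: {B,C} | {A,D}.
The partition is now stable with 2 blocks: {B,C} | {A,D}.
State A belongs to the block {A,D}, which has 2 states.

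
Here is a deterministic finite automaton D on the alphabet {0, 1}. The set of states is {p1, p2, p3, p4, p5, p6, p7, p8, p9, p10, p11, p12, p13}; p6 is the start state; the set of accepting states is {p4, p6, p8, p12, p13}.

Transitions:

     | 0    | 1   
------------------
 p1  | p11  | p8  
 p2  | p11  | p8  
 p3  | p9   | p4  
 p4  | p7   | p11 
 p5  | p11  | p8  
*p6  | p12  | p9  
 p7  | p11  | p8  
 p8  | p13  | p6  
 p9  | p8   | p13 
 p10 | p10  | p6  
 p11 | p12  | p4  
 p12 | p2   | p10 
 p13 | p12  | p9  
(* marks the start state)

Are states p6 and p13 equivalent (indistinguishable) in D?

Yes

Reachable states from the start: {p2,p4,p6,p7,p8,p9,p10,p11,p12,p13}. Unreachable: {p1,p3,p5} — drop them.
Start with accepting vs non-accepting: {p4,p6,p8,p12,p13} | {p2,p7,p9,p10,p11}.
Refine {p4,p6,p8,p12,p13} on symbol 0: members go to different blocks, giving {p6,p8,p13} and {p4,p12}.
Refine {p6,p8,p13} on symbol 0: members go to different blocks, giving {p6,p13} and {p8}.
Refine {p2,p7,p9,p10,p11} on symbol 0: members go to different blocks, giving {p2,p7,p10} and {p9} and {p11}.
Split {p2,p7,p10} by δ(·,0) → {p2,p7} and {p10}.
On input 1, block {p4,p12} splits into {p4} and {p12}.
No further refinement is possible. Final partition (8 blocks): {p6,p13} | {p2,p7} | {p4} | {p8} | {p9} | {p11} | {p10} | {p12}.
p6 and p13 lie in the same block of the stable partition, so they are equivalent — no string distinguishes them.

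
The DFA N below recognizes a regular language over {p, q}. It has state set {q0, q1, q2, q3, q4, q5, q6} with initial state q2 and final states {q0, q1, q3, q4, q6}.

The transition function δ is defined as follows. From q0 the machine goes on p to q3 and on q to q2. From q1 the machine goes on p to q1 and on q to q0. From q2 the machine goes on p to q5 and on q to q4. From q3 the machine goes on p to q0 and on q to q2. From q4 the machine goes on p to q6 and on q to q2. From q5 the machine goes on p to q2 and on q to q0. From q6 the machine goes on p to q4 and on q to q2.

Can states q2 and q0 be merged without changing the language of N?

First remove the unreachable states {q1}; 6 states remain.
Start with accepting vs non-accepting: {q0,q3,q4,q6} | {q2,q5}.
The partition is now stable with 2 blocks: {q0,q3,q4,q6} | {q2,q5}.
q2 and q0 end up in different blocks, so they are distinguishable. For instance, the string 'ε' is accepted from only q0.

No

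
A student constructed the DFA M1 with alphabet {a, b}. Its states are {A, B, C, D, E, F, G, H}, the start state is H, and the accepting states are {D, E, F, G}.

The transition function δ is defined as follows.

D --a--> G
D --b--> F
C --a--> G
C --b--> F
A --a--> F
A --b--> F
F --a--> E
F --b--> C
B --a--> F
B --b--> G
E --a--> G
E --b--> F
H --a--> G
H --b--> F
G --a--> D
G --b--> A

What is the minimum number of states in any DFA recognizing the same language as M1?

3

States {B} cannot be reached from the start state, so discard them.
Start with accepting vs non-accepting: {D,E,F,G} | {A,C,H}.
On input b, block {D,E,F,G} splits into {D,E} and {F,G}.
The partition is now stable with 3 blocks: {D,E} | {A,C,H} | {F,G}.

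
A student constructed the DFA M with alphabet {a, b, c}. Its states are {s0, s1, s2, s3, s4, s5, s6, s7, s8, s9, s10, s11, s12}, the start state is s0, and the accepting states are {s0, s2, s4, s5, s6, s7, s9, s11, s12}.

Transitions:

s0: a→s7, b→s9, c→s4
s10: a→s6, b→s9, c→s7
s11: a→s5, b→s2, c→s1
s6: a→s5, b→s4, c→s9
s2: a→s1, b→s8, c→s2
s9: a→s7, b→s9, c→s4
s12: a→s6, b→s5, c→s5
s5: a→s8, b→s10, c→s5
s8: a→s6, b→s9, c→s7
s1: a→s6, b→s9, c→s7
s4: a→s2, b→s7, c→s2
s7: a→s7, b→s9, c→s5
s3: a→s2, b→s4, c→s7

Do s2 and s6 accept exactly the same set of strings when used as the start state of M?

Reachable states from the start: {s0,s1,s2,s4,s5,s6,s7,s8,s9,s10}. Unreachable: {s3,s11,s12} — drop them.
Initial partition by acceptance: {s0,s2,s4,s5,s6,s7,s9} | {s1,s8,s10}.
Split {s0,s2,s4,s5,s6,s7,s9} by δ(·,a) → {s0,s4,s6,s7,s9} and {s2,s5}.
Split {s0,s4,s6,s7,s9} by δ(·,a) → {s0,s7,s9} and {s4,s6}.
Split {s0,s7,s9} by δ(·,c) → {s0,s9} and {s7}.
Refine {s4,s6} on symbol b: members go to different blocks, giving {s4} and {s6}.
Stable partition: {s0,s9} | {s1,s8,s10} | {s2,s5} | {s4} | {s7} | {s6} — 6 equivalence classes.
s2 and s6 end up in different blocks, so they are distinguishable. For instance, the string 'a' is accepted from only s6.

No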